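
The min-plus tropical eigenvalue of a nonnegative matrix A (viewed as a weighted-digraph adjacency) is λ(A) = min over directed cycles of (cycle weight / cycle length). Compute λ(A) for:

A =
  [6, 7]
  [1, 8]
λ(A) = 4

Enumerate directed cycles and compute their means (weight / length). Sample:
  cycle 0 → 0: weight = 6, length = 1, mean = 6/1 ≈ 6.000
  cycle 1 → 1: weight = 8, length = 1, mean = 8/1 ≈ 8.000
  cycle 0 → 1 → 0: weight = 8, length = 2, mean = 8/2 ≈ 4.000
  cycle 1 → 0 → 1: weight = 8, length = 2, mean = 8/2 ≈ 4.000
Minimum mean = 4.000, attained e.g. along the cycle 0 → 1 → 0 with weight 8 and length 2. So λ(A) = 8/2 = 4.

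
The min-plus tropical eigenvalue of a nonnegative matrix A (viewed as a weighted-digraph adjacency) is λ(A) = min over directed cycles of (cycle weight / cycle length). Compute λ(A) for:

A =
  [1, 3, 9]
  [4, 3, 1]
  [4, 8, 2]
λ(A) = 1

Enumerate directed cycles and compute their means (weight / length). Sample:
  cycle 0 → 0: weight = 1, length = 1, mean = 1/1 ≈ 1.000
  cycle 1 → 1: weight = 3, length = 1, mean = 3/1 ≈ 3.000
  cycle 2 → 2: weight = 2, length = 1, mean = 2/1 ≈ 2.000
  cycle 0 → 1 → 0: weight = 7, length = 2, mean = 7/2 ≈ 3.500
  cycle 0 → 2 → 0: weight = 13, length = 2, mean = 13/2 ≈ 6.500
  cycle 1 → 0 → 1: weight = 7, length = 2, mean = 7/2 ≈ 3.500
Minimum mean = 1.000, attained e.g. along the cycle 0 → 0 with weight 1 and length 1. So λ(A) = 1/1 = 1.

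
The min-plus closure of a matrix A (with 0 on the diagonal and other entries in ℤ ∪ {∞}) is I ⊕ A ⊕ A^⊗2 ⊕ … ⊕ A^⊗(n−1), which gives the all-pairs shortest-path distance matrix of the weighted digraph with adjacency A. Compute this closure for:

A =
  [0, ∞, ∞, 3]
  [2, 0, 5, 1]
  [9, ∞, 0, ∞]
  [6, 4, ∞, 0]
Closure =
  [0, 7, 12, 3]
  [2, 0, 5, 1]
  [9, 16, 0, 12]
  [6, 4, 9, 0]

This is the Floyd-Warshall all-pairs shortest-path computation. For each intermediate vertex k = 0, 1, …, 3, update dist[i][j] ← min(dist[i][j], dist[i][k] + dist[k][j]). The final matrix gives, for each (i, j), the minimum total weight of any directed path from i to j (possibly empty when i = j).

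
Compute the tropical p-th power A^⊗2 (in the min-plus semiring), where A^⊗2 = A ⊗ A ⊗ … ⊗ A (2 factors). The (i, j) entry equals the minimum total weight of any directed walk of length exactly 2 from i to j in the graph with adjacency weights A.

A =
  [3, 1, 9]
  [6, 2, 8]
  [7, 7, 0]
A^⊗2 =
  [6, 3, 9]
  [8, 4, 8]
  [7, 7, 0]

Each entry (A^⊗2)_ij equals the minimum over all length-2 walks i = v_0 → v_1 → … → v_2 = j of Σ_t A[v_t][v_{t+1}]. For example, for (i, j) = (0, 2) we minimise over 3 possible intermediate vertex sequences; the minimum is 9, attained along the walk 0 → 1 → 2.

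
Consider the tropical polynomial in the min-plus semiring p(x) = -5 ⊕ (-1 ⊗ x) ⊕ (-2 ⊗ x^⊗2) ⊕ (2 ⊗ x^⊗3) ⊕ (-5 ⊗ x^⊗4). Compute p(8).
p(8) = -5

A tropical monomial a ⊗ x^⊗i evaluates to a + i · x. Evaluating each term at x = 8:
  Term 0 contributes -5 + 0 · 8 = -5
  Term 1 contributes -1 + 1 · 8 = 7
  Term 2 contributes -2 + 2 · 8 = 14
  Term 3 contributes 2 + 3 · 8 = 26
  Term 4 contributes -5 + 4 · 8 = 27
p(8) = ⊕ of these = min[-5, 7, 14, 26, 27] = -5.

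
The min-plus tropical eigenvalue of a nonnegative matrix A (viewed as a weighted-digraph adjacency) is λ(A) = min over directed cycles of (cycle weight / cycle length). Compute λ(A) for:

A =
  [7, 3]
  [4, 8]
λ(A) = 7/2

Enumerate directed cycles and compute their means (weight / length). Sample:
  cycle 0 → 0: weight = 7, length = 1, mean = 7/1 ≈ 7.000
  cycle 1 → 1: weight = 8, length = 1, mean = 8/1 ≈ 8.000
  cycle 0 → 1 → 0: weight = 7, length = 2, mean = 7/2 ≈ 3.500
  cycle 1 → 0 → 1: weight = 7, length = 2, mean = 7/2 ≈ 3.500
Minimum mean = 3.500, attained e.g. along the cycle 0 → 1 → 0 with weight 7 and length 2. So λ(A) = 7/2 = 7/2.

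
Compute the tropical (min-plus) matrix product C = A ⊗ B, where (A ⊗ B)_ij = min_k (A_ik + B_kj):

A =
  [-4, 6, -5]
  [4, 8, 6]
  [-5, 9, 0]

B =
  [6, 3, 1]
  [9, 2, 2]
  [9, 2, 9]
A ⊗ B =
  [2, -3, -3]
  [10, 7, 5]
  [1, -2, -4]

Apply the min-plus product entry-by-entry:
  C[0][0] = min over k of (A[0][0] + B[0][0] = -4 + 6 = 2, A[0][1] + B[1][0] = 6 + 9 = 15, A[0][2] + B[2][0] = -5 + 9 = 4) = 2 (attained at k = 0)
  C[0][1] = min over k of (A[0][0] + B[0][1] = -4 + 3 = -1, A[0][1] + B[1][1] = 6 + 2 = 8, A[0][2] + B[2][1] = -5 + 2 = -3) = -3 (attained at k = 2)
  C[0][2] = min over k of (A[0][0] + B[0][2] = -4 + 1 = -3, A[0][1] + B[1][2] = 6 + 2 = 8, A[0][2] + B[2][2] = -5 + 9 = 4) = -3 (attained at k = 0)
  C[1][0] = min over k of (A[1][0] + B[0][0] = 4 + 6 = 10, A[1][1] + B[1][0] = 8 + 9 = 17, A[1][2] + B[2][0] = 6 + 9 = 15) = 10 (attained at k = 0)
  C[1][1] = min over k of (A[1][0] + B[0][1] = 4 + 3 = 7, A[1][1] + B[1][1] = 8 + 2 = 10, A[1][2] + B[2][1] = 6 + 2 = 8) = 7 (attained at k = 0)
  C[1][2] = min over k of (A[1][0] + B[0][2] = 4 + 1 = 5, A[1][1] + B[1][2] = 8 + 2 = 10, A[1][2] + B[2][2] = 6 + 9 = 15) = 5 (attained at k = 0)
  C[2][0] = min over k of (A[2][0] + B[0][0] = -5 + 6 = 1, A[2][1] + B[1][0] = 9 + 9 = 18, A[2][2] + B[2][0] = 0 + 9 = 9) = 1 (attained at k = 0)
  C[2][1] = min over k of (A[2][0] + B[0][1] = -5 + 3 = -2, A[2][1] + B[1][1] = 9 + 2 = 11, A[2][2] + B[2][1] = 0 + 2 = 2) = -2 (attained at k = 0)
  C[2][2] = min over k of (A[2][0] + B[0][2] = -5 + 1 = -4, A[2][1] + B[1][2] = 9 + 2 = 11, A[2][2] + B[2][2] = 0 + 9 = 9) = -4 (attained at k = 0)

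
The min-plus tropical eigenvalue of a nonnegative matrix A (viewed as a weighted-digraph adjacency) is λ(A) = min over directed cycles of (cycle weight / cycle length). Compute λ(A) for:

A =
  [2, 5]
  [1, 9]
λ(A) = 2

Enumerate directed cycles and compute their means (weight / length). Sample:
  cycle 0 → 0: weight = 2, length = 1, mean = 2/1 ≈ 2.000
  cycle 1 → 1: weight = 9, length = 1, mean = 9/1 ≈ 9.000
  cycle 0 → 1 → 0: weight = 6, length = 2, mean = 6/2 ≈ 3.000
  cycle 1 → 0 → 1: weight = 6, length = 2, mean = 6/2 ≈ 3.000
Minimum mean = 2.000, attained e.g. along the cycle 0 → 0 with weight 2 and length 1. So λ(A) = 2/1 = 2.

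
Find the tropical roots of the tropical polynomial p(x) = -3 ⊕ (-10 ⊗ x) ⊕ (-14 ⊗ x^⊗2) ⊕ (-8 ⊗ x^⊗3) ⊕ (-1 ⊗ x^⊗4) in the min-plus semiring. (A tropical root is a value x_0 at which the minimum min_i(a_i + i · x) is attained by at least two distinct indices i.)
Roots: {-7, -6, 4, 7}

Each tropical root is a break point of the lower envelope of the lines y = a_i + i · x (there are 5 lines, with slopes 0, 1, ..., 4). Only the lines that attain the minimum somewhere contribute to roots; other lines are dominated. Here the surviving (envelope) indices are i = 4, i = 3, i = 2, i = 1, i = 0.
Intersections between consecutive envelope lines give the roots: for adjacent envelope indices i < j the intersection is x = (a_i − a_j) / (j − i). Reading off the sorted break points: {-7, -6, 4, 7}.
Verification: at each break x_0, at least two indices attain the minimum of min_i(a_i + i · x_0).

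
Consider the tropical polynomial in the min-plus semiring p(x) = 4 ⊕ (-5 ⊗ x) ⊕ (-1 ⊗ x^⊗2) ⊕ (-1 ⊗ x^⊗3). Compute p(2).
p(2) = -3

A tropical monomial a ⊗ x^⊗i evaluates to a + i · x. Evaluating each term at x = 2:
  Term 0 contributes 4 + 0 · 2 = 4
  Term 1 contributes -5 + 1 · 2 = -3
  Term 2 contributes -1 + 2 · 2 = 3
  Term 3 contributes -1 + 3 · 2 = 5
p(2) = ⊕ of these = min[4, -3, 3, 5] = -3.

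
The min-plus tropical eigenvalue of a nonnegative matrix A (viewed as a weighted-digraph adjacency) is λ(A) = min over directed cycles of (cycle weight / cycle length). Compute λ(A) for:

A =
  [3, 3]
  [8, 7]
λ(A) = 3

Enumerate directed cycles and compute their means (weight / length). Sample:
  cycle 0 → 0: weight = 3, length = 1, mean = 3/1 ≈ 3.000
  cycle 1 → 1: weight = 7, length = 1, mean = 7/1 ≈ 7.000
  cycle 0 → 1 → 0: weight = 11, length = 2, mean = 11/2 ≈ 5.500
  cycle 1 → 0 → 1: weight = 11, length = 2, mean = 11/2 ≈ 5.500
Minimum mean = 3.000, attained e.g. along the cycle 0 → 0 with weight 3 and length 1. So λ(A) = 3/1 = 3.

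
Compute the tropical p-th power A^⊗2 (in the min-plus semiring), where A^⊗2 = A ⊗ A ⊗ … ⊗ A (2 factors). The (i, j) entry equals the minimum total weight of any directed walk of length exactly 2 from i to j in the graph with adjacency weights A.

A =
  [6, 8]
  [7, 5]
A^⊗2 =
  [12, 13]
  [12, 10]

Each entry (A^⊗2)_ij equals the minimum over all length-2 walks i = v_0 → v_1 → … → v_2 = j of Σ_t A[v_t][v_{t+1}]. For example, for (i, j) = (0, 1) we minimise over 2 possible intermediate vertex sequences; the minimum is 13, attained along the walk 0 → 1 → 1.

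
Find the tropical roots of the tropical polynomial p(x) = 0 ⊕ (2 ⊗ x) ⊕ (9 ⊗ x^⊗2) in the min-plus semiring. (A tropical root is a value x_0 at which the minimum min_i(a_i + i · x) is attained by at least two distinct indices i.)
Roots: {-7, -2}

Each tropical root is a break point of the lower envelope of the lines y = a_i + i · x (there are 3 lines, with slopes 0, 1, ..., 2). Only the lines that attain the minimum somewhere contribute to roots; other lines are dominated. Here the surviving (envelope) indices are i = 2, i = 1, i = 0.
Intersections between consecutive envelope lines give the roots: for adjacent envelope indices i < j the intersection is x = (a_i − a_j) / (j − i). Reading off the sorted break points: {-7, -2}.
Verification: at each break x_0, at least two indices attain the minimum of min_i(a_i + i · x_0).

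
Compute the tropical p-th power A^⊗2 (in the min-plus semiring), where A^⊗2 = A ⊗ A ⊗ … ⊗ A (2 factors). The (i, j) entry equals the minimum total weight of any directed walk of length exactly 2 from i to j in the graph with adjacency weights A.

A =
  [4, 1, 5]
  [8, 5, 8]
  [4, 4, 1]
A^⊗2 =
  [8, 5, 6]
  [12, 9, 9]
  [5, 5, 2]

Each entry (A^⊗2)_ij equals the minimum over all length-2 walks i = v_0 → v_1 → … → v_2 = j of Σ_t A[v_t][v_{t+1}]. For example, for (i, j) = (0, 2) we minimise over 3 possible intermediate vertex sequences; the minimum is 6, attained along the walk 0 → 2 → 2.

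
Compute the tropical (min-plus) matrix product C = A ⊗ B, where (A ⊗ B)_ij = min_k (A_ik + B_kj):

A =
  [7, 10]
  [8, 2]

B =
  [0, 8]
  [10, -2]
A ⊗ B =
  [7, 8]
  [8, 0]

Apply the min-plus product entry-by-entry:
  C[0][0] = min over k of (A[0][0] + B[0][0] = 7 + 0 = 7, A[0][1] + B[1][0] = 10 + 10 = 20) = 7 (attained at k = 0)
  C[0][1] = min over k of (A[0][0] + B[0][1] = 7 + 8 = 15, A[0][1] + B[1][1] = 10 + -2 = 8) = 8 (attained at k = 1)
  C[1][0] = min over k of (A[1][0] + B[0][0] = 8 + 0 = 8, A[1][1] + B[1][0] = 2 + 10 = 12) = 8 (attained at k = 0)
  C[1][1] = min over k of (A[1][0] + B[0][1] = 8 + 8 = 16, A[1][1] + B[1][1] = 2 + -2 = 0) = 0 (attained at k = 1)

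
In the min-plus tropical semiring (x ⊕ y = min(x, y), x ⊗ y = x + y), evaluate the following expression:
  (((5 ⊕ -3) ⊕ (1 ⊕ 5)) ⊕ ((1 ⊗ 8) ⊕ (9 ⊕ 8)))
(((5 ⊕ -3) ⊕ (1 ⊕ 5)) ⊕ ((1 ⊗ 8) ⊕ (9 ⊕ 8))) = -3

Expand innermost to outermost. Recall ⊕ takes the minimum of its arguments and ⊗ takes their sum. Working out the expression (((5 ⊕ -3) ⊕ (1 ⊕ 5)) ⊕ ((1 ⊗ 8) ⊕ (9 ⊕ 8))) gives -3.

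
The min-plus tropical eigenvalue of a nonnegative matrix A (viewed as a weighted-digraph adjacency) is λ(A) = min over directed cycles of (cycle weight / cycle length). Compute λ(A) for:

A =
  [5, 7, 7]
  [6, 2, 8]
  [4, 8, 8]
λ(A) = 2

Enumerate directed cycles and compute their means (weight / length). Sample:
  cycle 0 → 0: weight = 5, length = 1, mean = 5/1 ≈ 5.000
  cycle 1 → 1: weight = 2, length = 1, mean = 2/1 ≈ 2.000
  cycle 2 → 2: weight = 8, length = 1, mean = 8/1 ≈ 8.000
  cycle 0 → 1 → 0: weight = 13, length = 2, mean = 13/2 ≈ 6.500
  cycle 0 → 2 → 0: weight = 11, length = 2, mean = 11/2 ≈ 5.500
  cycle 1 → 0 → 1: weight = 13, length = 2, mean = 13/2 ≈ 6.500
Minimum mean = 2.000, attained e.g. along the cycle 1 → 1 with weight 2 and length 1. So λ(A) = 2/1 = 2.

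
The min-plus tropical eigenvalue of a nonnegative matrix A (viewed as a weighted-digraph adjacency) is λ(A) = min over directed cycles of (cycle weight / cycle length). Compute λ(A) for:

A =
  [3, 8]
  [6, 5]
λ(A) = 3

Enumerate directed cycles and compute their means (weight / length). Sample:
  cycle 0 → 0: weight = 3, length = 1, mean = 3/1 ≈ 3.000
  cycle 1 → 1: weight = 5, length = 1, mean = 5/1 ≈ 5.000
  cycle 0 → 1 → 0: weight = 14, length = 2, mean = 14/2 ≈ 7.000
  cycle 1 → 0 → 1: weight = 14, length = 2, mean = 14/2 ≈ 7.000
Minimum mean = 3.000, attained e.g. along the cycle 0 → 0 with weight 3 and length 1. So λ(A) = 3/1 = 3.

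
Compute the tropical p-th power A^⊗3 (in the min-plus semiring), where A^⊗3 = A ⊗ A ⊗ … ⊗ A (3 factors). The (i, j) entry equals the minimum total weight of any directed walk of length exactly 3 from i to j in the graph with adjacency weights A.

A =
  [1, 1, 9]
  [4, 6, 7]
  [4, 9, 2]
A^⊗3 =
  [3, 3, 9]
  [6, 6, 11]
  [6, 6, 6]

Each entry (A^⊗3)_ij equals the minimum over all length-3 walks i = v_0 → v_1 → … → v_3 = j of Σ_t A[v_t][v_{t+1}]. For example, for (i, j) = (0, 2) we minimise over 9 possible intermediate vertex sequences; the minimum is 9, attained along the walk 0 → 0 → 1 → 2.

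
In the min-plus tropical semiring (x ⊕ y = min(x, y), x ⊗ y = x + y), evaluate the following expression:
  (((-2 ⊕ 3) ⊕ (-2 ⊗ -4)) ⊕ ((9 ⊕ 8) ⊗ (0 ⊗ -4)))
(((-2 ⊕ 3) ⊕ (-2 ⊗ -4)) ⊕ ((9 ⊕ 8) ⊗ (0 ⊗ -4))) = -6

Expand innermost to outermost. Recall ⊕ takes the minimum of its arguments and ⊗ takes their sum. Working out the expression (((-2 ⊕ 3) ⊕ (-2 ⊗ -4)) ⊕ ((9 ⊕ 8) ⊗ (0 ⊗ -4))) gives -6.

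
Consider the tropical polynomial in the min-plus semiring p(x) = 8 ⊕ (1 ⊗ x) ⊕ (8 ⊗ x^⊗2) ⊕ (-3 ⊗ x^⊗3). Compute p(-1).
p(-1) = -6

A tropical monomial a ⊗ x^⊗i evaluates to a + i · x. Evaluating each term at x = -1:
  Term 0 contributes 8 + 0 · -1 = 8
  Term 1 contributes 1 + 1 · -1 = 0
  Term 2 contributes 8 + 2 · -1 = 6
  Term 3 contributes -3 + 3 · -1 = -6
p(-1) = ⊕ of these = min[8, 0, 6, -6] = -6.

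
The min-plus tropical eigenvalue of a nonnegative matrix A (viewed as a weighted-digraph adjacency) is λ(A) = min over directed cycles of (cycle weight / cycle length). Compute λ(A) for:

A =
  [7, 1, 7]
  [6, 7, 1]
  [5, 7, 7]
λ(A) = 7/3

Enumerate directed cycles and compute their means (weight / length). Sample:
  cycle 0 → 0: weight = 7, length = 1, mean = 7/1 ≈ 7.000
  cycle 1 → 1: weight = 7, length = 1, mean = 7/1 ≈ 7.000
  cycle 2 → 2: weight = 7, length = 1, mean = 7/1 ≈ 7.000
  cycle 0 → 1 → 0: weight = 7, length = 2, mean = 7/2 ≈ 3.500
  cycle 0 → 2 → 0: weight = 12, length = 2, mean = 12/2 ≈ 6.000
  cycle 1 → 0 → 1: weight = 7, length = 2, mean = 7/2 ≈ 3.500
Minimum mean = 2.333, attained e.g. along the cycle 0 → 1 → 2 → 0 with weight 7 and length 3. So λ(A) = 7/3 = 7/3.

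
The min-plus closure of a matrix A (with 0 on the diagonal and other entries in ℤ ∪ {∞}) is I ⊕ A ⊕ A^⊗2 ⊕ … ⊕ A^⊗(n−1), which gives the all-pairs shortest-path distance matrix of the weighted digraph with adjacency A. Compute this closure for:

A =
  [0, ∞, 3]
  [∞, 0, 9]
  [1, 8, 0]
Closure =
  [0, 11, 3]
  [10, 0, 9]
  [1, 8, 0]

This is the Floyd-Warshall all-pairs shortest-path computation. For each intermediate vertex k = 0, 1, …, 2, update dist[i][j] ← min(dist[i][j], dist[i][k] + dist[k][j]). The final matrix gives, for each (i, j), the minimum total weight of any directed path from i to j (possibly empty when i = j).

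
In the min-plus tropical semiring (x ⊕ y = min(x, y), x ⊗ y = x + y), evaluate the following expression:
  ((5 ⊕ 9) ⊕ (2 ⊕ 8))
((5 ⊕ 9) ⊕ (2 ⊕ 8)) = 2

Expand innermost to outermost. Recall ⊕ takes the minimum of its arguments and ⊗ takes their sum. Working out the expression ((5 ⊕ 9) ⊕ (2 ⊕ 8)) gives 2.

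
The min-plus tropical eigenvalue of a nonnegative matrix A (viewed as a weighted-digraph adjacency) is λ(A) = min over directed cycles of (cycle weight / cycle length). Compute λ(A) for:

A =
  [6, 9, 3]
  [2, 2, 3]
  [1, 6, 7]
λ(A) = 2

Enumerate directed cycles and compute their means (weight / length). Sample:
  cycle 0 → 0: weight = 6, length = 1, mean = 6/1 ≈ 6.000
  cycle 1 → 1: weight = 2, length = 1, mean = 2/1 ≈ 2.000
  cycle 2 → 2: weight = 7, length = 1, mean = 7/1 ≈ 7.000
  cycle 0 → 1 → 0: weight = 11, length = 2, mean = 11/2 ≈ 5.500
  cycle 0 → 2 → 0: weight = 4, length = 2, mean = 4/2 ≈ 2.000
  cycle 1 → 0 → 1: weight = 11, length = 2, mean = 11/2 ≈ 5.500
Minimum mean = 2.000, attained e.g. along the cycle 1 → 1 with weight 2 and length 1. So λ(A) = 2/1 = 2.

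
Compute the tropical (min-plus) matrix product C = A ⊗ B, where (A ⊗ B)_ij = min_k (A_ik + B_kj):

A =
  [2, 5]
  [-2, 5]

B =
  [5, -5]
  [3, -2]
A ⊗ B =
  [7, -3]
  [3, -7]

Apply the min-plus product entry-by-entry:
  C[0][0] = min over k of (A[0][0] + B[0][0] = 2 + 5 = 7, A[0][1] + B[1][0] = 5 + 3 = 8) = 7 (attained at k = 0)
  C[0][1] = min over k of (A[0][0] + B[0][1] = 2 + -5 = -3, A[0][1] + B[1][1] = 5 + -2 = 3) = -3 (attained at k = 0)
  C[1][0] = min over k of (A[1][0] + B[0][0] = -2 + 5 = 3, A[1][1] + B[1][0] = 5 + 3 = 8) = 3 (attained at k = 0)
  C[1][1] = min over k of (A[1][0] + B[0][1] = -2 + -5 = -7, A[1][1] + B[1][1] = 5 + -2 = 3) = -7 (attained at k = 0)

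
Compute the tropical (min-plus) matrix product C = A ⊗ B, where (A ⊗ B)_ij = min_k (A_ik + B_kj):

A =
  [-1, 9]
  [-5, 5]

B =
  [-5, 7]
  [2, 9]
A ⊗ B =
  [-6, 6]
  [-10, 2]

Apply the min-plus product entry-by-entry:
  C[0][0] = min over k of (A[0][0] + B[0][0] = -1 + -5 = -6, A[0][1] + B[1][0] = 9 + 2 = 11) = -6 (attained at k = 0)
  C[0][1] = min over k of (A[0][0] + B[0][1] = -1 + 7 = 6, A[0][1] + B[1][1] = 9 + 9 = 18) = 6 (attained at k = 0)
  C[1][0] = min over k of (A[1][0] + B[0][0] = -5 + -5 = -10, A[1][1] + B[1][0] = 5 + 2 = 7) = -10 (attained at k = 0)
  C[1][1] = min over k of (A[1][0] + B[0][1] = -5 + 7 = 2, A[1][1] + B[1][1] = 5 + 9 = 14) = 2 (attained at k = 0)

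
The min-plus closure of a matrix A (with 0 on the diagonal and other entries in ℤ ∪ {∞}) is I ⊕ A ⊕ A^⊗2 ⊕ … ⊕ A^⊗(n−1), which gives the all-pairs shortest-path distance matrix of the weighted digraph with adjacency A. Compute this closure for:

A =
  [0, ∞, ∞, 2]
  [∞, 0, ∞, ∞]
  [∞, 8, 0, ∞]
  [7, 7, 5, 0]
Closure =
  [0, 9, 7, 2]
  [∞, 0, ∞, ∞]
  [∞, 8, 0, ∞]
  [7, 7, 5, 0]

This is the Floyd-Warshall all-pairs shortest-path computation. For each intermediate vertex k = 0, 1, …, 3, update dist[i][j] ← min(dist[i][j], dist[i][k] + dist[k][j]). The final matrix gives, for each (i, j), the minimum total weight of any directed path from i to j (possibly empty when i = j).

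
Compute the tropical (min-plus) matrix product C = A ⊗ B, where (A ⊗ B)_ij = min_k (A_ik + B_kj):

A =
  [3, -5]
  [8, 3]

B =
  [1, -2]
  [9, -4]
A ⊗ B =
  [4, -9]
  [9, -1]

Apply the min-plus product entry-by-entry:
  C[0][0] = min over k of (A[0][0] + B[0][0] = 3 + 1 = 4, A[0][1] + B[1][0] = -5 + 9 = 4) = 4 (attained at k = 0)
  C[0][1] = min over k of (A[0][0] + B[0][1] = 3 + -2 = 1, A[0][1] + B[1][1] = -5 + -4 = -9) = -9 (attained at k = 1)
  C[1][0] = min over k of (A[1][0] + B[0][0] = 8 + 1 = 9, A[1][1] + B[1][0] = 3 + 9 = 12) = 9 (attained at k = 0)
  C[1][1] = min over k of (A[1][0] + B[0][1] = 8 + -2 = 6, A[1][1] + B[1][1] = 3 + -4 = -1) = -1 (attained at k = 1)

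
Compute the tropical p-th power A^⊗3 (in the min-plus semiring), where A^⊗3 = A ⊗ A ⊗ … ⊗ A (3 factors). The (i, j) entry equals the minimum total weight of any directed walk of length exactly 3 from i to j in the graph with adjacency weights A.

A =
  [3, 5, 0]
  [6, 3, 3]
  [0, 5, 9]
A^⊗3 =
  [3, 5, 0]
  [6, 8, 3]
  [0, 5, 3]

Each entry (A^⊗3)_ij equals the minimum over all length-3 walks i = v_0 → v_1 → … → v_3 = j of Σ_t A[v_t][v_{t+1}]. For example, for (i, j) = (0, 2) we minimise over 9 possible intermediate vertex sequences; the minimum is 0, attained along the walk 0 → 2 → 0 → 2.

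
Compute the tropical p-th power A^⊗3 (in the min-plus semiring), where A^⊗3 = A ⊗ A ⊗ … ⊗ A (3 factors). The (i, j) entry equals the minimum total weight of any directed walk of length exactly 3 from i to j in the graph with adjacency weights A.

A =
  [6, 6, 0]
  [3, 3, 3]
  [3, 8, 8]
A^⊗3 =
  [9, 9, 3]
  [6, 9, 6]
  [6, 11, 9]

Each entry (A^⊗3)_ij equals the minimum over all length-3 walks i = v_0 → v_1 → … → v_3 = j of Σ_t A[v_t][v_{t+1}]. For example, for (i, j) = (0, 2) we minimise over 9 possible intermediate vertex sequences; the minimum is 3, attained along the walk 0 → 2 → 0 → 2.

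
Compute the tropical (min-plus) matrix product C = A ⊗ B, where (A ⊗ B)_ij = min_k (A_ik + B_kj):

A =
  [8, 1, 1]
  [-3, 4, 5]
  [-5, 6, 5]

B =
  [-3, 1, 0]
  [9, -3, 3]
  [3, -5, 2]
A ⊗ B =
  [4, -4, 3]
  [-6, -2, -3]
  [-8, -4, -5]

Apply the min-plus product entry-by-entry:
  C[0][0] = min over k of (A[0][0] + B[0][0] = 8 + -3 = 5, A[0][1] + B[1][0] = 1 + 9 = 10, A[0][2] + B[2][0] = 1 + 3 = 4) = 4 (attained at k = 2)
  C[0][1] = min over k of (A[0][0] + B[0][1] = 8 + 1 = 9, A[0][1] + B[1][1] = 1 + -3 = -2, A[0][2] + B[2][1] = 1 + -5 = -4) = -4 (attained at k = 2)
  C[0][2] = min over k of (A[0][0] + B[0][2] = 8 + 0 = 8, A[0][1] + B[1][2] = 1 + 3 = 4, A[0][2] + B[2][2] = 1 + 2 = 3) = 3 (attained at k = 2)
  C[1][0] = min over k of (A[1][0] + B[0][0] = -3 + -3 = -6, A[1][1] + B[1][0] = 4 + 9 = 13, A[1][2] + B[2][0] = 5 + 3 = 8) = -6 (attained at k = 0)
  C[1][1] = min over k of (A[1][0] + B[0][1] = -3 + 1 = -2, A[1][1] + B[1][1] = 4 + -3 = 1, A[1][2] + B[2][1] = 5 + -5 = 0) = -2 (attained at k = 0)
  C[1][2] = min over k of (A[1][0] + B[0][2] = -3 + 0 = -3, A[1][1] + B[1][2] = 4 + 3 = 7, A[1][2] + B[2][2] = 5 + 2 = 7) = -3 (attained at k = 0)
  C[2][0] = min over k of (A[2][0] + B[0][0] = -5 + -3 = -8, A[2][1] + B[1][0] = 6 + 9 = 15, A[2][2] + B[2][0] = 5 + 3 = 8) = -8 (attained at k = 0)
  C[2][1] = min over k of (A[2][0] + B[0][1] = -5 + 1 = -4, A[2][1] + B[1][1] = 6 + -3 = 3, A[2][2] + B[2][1] = 5 + -5 = 0) = -4 (attained at k = 0)
  C[2][2] = min over k of (A[2][0] + B[0][2] = -5 + 0 = -5, A[2][1] + B[1][2] = 6 + 3 = 9, A[2][2] + B[2][2] = 5 + 2 = 7) = -5 (attained at k = 0)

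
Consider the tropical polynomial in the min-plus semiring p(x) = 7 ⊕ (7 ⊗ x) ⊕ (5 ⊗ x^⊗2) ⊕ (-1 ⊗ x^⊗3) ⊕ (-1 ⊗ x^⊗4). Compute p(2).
p(2) = 5

A tropical monomial a ⊗ x^⊗i evaluates to a + i · x. Evaluating each term at x = 2:
  Term 0 contributes 7 + 0 · 2 = 7
  Term 1 contributes 7 + 1 · 2 = 9
  Term 2 contributes 5 + 2 · 2 = 9
  Term 3 contributes -1 + 3 · 2 = 5
  Term 4 contributes -1 + 4 · 2 = 7
p(2) = ⊕ of these = min[7, 9, 9, 5, 7] = 5.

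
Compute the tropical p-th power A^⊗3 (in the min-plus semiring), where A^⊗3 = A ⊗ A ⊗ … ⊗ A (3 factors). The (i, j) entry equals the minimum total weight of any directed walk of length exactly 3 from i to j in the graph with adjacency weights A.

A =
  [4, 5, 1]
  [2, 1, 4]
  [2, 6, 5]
A^⊗3 =
  [7, 7, 4]
  [4, 3, 4]
  [5, 8, 7]

Each entry (A^⊗3)_ij equals the minimum over all length-3 walks i = v_0 → v_1 → … → v_3 = j of Σ_t A[v_t][v_{t+1}]. For example, for (i, j) = (0, 2) we minimise over 9 possible intermediate vertex sequences; the minimum is 4, attained along the walk 0 → 2 → 0 → 2.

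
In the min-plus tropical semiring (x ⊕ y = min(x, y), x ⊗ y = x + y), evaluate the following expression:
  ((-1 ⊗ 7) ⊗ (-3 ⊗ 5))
((-1 ⊗ 7) ⊗ (-3 ⊗ 5)) = 8

Expand innermost to outermost. Recall ⊕ takes the minimum of its arguments and ⊗ takes their sum. Working out the expression ((-1 ⊗ 7) ⊗ (-3 ⊗ 5)) gives 8.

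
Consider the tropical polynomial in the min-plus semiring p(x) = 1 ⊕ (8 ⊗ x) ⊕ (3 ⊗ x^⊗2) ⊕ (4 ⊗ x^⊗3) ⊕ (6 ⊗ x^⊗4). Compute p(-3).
p(-3) = -6

A tropical monomial a ⊗ x^⊗i evaluates to a + i · x. Evaluating each term at x = -3:
  Term 0 contributes 1 + 0 · -3 = 1
  Term 1 contributes 8 + 1 · -3 = 5
  Term 2 contributes 3 + 2 · -3 = -3
  Term 3 contributes 4 + 3 · -3 = -5
  Term 4 contributes 6 + 4 · -3 = -6
p(-3) = ⊕ of these = min[1, 5, -3, -5, -6] = -6.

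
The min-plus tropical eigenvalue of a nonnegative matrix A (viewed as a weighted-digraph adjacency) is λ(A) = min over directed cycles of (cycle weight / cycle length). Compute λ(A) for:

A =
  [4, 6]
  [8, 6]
λ(A) = 4

Enumerate directed cycles and compute their means (weight / length). Sample:
  cycle 0 → 0: weight = 4, length = 1, mean = 4/1 ≈ 4.000
  cycle 1 → 1: weight = 6, length = 1, mean = 6/1 ≈ 6.000
  cycle 0 → 1 → 0: weight = 14, length = 2, mean = 14/2 ≈ 7.000
  cycle 1 → 0 → 1: weight = 14, length = 2, mean = 14/2 ≈ 7.000
Minimum mean = 4.000, attained e.g. along the cycle 0 → 0 with weight 4 and length 1. So λ(A) = 4/1 = 4.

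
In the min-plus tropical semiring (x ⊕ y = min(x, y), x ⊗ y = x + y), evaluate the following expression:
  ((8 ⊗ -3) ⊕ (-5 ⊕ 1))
((8 ⊗ -3) ⊕ (-5 ⊕ 1)) = -5

Expand innermost to outermost. Recall ⊕ takes the minimum of its arguments and ⊗ takes their sum. Working out the expression ((8 ⊗ -3) ⊕ (-5 ⊕ 1)) gives -5.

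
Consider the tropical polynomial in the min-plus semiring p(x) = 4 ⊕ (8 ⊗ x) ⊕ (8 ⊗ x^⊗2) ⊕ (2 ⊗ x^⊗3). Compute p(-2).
p(-2) = -4

A tropical monomial a ⊗ x^⊗i evaluates to a + i · x. Evaluating each term at x = -2:
  Term 0 contributes 4 + 0 · -2 = 4
  Term 1 contributes 8 + 1 · -2 = 6
  Term 2 contributes 8 + 2 · -2 = 4
  Term 3 contributes 2 + 3 · -2 = -4
p(-2) = ⊕ of these = min[4, 6, 4, -4] = -4.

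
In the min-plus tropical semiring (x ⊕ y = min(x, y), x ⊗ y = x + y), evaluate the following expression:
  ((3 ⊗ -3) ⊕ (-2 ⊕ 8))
((3 ⊗ -3) ⊕ (-2 ⊕ 8)) = -2

Expand innermost to outermost. Recall ⊕ takes the minimum of its arguments and ⊗ takes their sum. Working out the expression ((3 ⊗ -3) ⊕ (-2 ⊕ 8)) gives -2.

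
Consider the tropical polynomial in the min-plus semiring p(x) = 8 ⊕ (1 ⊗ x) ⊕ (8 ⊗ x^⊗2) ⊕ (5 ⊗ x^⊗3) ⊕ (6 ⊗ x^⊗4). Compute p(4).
p(4) = 5

A tropical monomial a ⊗ x^⊗i evaluates to a + i · x. Evaluating each term at x = 4:
  Term 0 contributes 8 + 0 · 4 = 8
  Term 1 contributes 1 + 1 · 4 = 5
  Term 2 contributes 8 + 2 · 4 = 16
  Term 3 contributes 5 + 3 · 4 = 17
  Term 4 contributes 6 + 4 · 4 = 22
p(4) = ⊕ of these = min[8, 5, 16, 17, 22] = 5.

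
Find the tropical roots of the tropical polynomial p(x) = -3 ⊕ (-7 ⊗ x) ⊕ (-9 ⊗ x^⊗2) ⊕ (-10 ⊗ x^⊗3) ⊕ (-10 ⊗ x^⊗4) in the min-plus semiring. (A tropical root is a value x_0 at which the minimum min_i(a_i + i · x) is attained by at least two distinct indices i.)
Roots: {0, 1, 2, 4}

Each tropical root is a break point of the lower envelope of the lines y = a_i + i · x (there are 5 lines, with slopes 0, 1, ..., 4). Only the lines that attain the minimum somewhere contribute to roots; other lines are dominated. Here the surviving (envelope) indices are i = 4, i = 3, i = 2, i = 1, i = 0.
Intersections between consecutive envelope lines give the roots: for adjacent envelope indices i < j the intersection is x = (a_i − a_j) / (j − i). Reading off the sorted break points: {0, 1, 2, 4}.
Verification: at each break x_0, at least two indices attain the minimum of min_i(a_i + i · x_0).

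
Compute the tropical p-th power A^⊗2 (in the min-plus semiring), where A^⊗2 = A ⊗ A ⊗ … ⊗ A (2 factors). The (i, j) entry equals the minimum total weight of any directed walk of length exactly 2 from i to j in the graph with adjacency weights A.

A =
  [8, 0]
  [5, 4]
A^⊗2 =
  [5, 4]
  [9, 5]

Each entry (A^⊗2)_ij equals the minimum over all length-2 walks i = v_0 → v_1 → … → v_2 = j of Σ_t A[v_t][v_{t+1}]. For example, for (i, j) = (0, 1) we minimise over 2 possible intermediate vertex sequences; the minimum is 4, attained along the walk 0 → 1 → 1.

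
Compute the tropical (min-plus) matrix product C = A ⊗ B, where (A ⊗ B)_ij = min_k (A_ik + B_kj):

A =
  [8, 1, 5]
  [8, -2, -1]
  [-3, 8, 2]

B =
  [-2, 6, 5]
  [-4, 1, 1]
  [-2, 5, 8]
A ⊗ B =
  [-3, 2, 2]
  [-6, -1, -1]
  [-5, 3, 2]

Apply the min-plus product entry-by-entry:
  C[0][0] = min over k of (A[0][0] + B[0][0] = 8 + -2 = 6, A[0][1] + B[1][0] = 1 + -4 = -3, A[0][2] + B[2][0] = 5 + -2 = 3) = -3 (attained at k = 1)
  C[0][1] = min over k of (A[0][0] + B[0][1] = 8 + 6 = 14, A[0][1] + B[1][1] = 1 + 1 = 2, A[0][2] + B[2][1] = 5 + 5 = 10) = 2 (attained at k = 1)
  C[0][2] = min over k of (A[0][0] + B[0][2] = 8 + 5 = 13, A[0][1] + B[1][2] = 1 + 1 = 2, A[0][2] + B[2][2] = 5 + 8 = 13) = 2 (attained at k = 1)
  C[1][0] = min over k of (A[1][0] + B[0][0] = 8 + -2 = 6, A[1][1] + B[1][0] = -2 + -4 = -6, A[1][2] + B[2][0] = -1 + -2 = -3) = -6 (attained at k = 1)
  C[1][1] = min over k of (A[1][0] + B[0][1] = 8 + 6 = 14, A[1][1] + B[1][1] = -2 + 1 = -1, A[1][2] + B[2][1] = -1 + 5 = 4) = -1 (attained at k = 1)
  C[1][2] = min over k of (A[1][0] + B[0][2] = 8 + 5 = 13, A[1][1] + B[1][2] = -2 + 1 = -1, A[1][2] + B[2][2] = -1 + 8 = 7) = -1 (attained at k = 1)
  C[2][0] = min over k of (A[2][0] + B[0][0] = -3 + -2 = -5, A[2][1] + B[1][0] = 8 + -4 = 4, A[2][2] + B[2][0] = 2 + -2 = 0) = -5 (attained at k = 0)
  C[2][1] = min over k of (A[2][0] + B[0][1] = -3 + 6 = 3, A[2][1] + B[1][1] = 8 + 1 = 9, A[2][2] + B[2][1] = 2 + 5 = 7) = 3 (attained at k = 0)
  C[2][2] = min over k of (A[2][0] + B[0][2] = -3 + 5 = 2, A[2][1] + B[1][2] = 8 + 1 = 9, A[2][2] + B[2][2] = 2 + 8 = 10) = 2 (attained at k = 0)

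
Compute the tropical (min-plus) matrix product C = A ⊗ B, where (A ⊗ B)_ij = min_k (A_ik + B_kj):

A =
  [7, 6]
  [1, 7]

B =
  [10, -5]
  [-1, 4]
A ⊗ B =
  [5, 2]
  [6, -4]

Apply the min-plus product entry-by-entry:
  C[0][0] = min over k of (A[0][0] + B[0][0] = 7 + 10 = 17, A[0][1] + B[1][0] = 6 + -1 = 5) = 5 (attained at k = 1)
  C[0][1] = min over k of (A[0][0] + B[0][1] = 7 + -5 = 2, A[0][1] + B[1][1] = 6 + 4 = 10) = 2 (attained at k = 0)
  C[1][0] = min over k of (A[1][0] + B[0][0] = 1 + 10 = 11, A[1][1] + B[1][0] = 7 + -1 = 6) = 6 (attained at k = 1)
  C[1][1] = min over k of (A[1][0] + B[0][1] = 1 + -5 = -4, A[1][1] + B[1][1] = 7 + 4 = 11) = -4 (attained at k = 0)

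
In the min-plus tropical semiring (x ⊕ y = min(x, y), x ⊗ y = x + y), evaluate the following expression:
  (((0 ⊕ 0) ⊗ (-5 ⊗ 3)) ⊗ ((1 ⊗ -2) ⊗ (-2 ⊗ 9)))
(((0 ⊕ 0) ⊗ (-5 ⊗ 3)) ⊗ ((1 ⊗ -2) ⊗ (-2 ⊗ 9))) = 4

Expand innermost to outermost. Recall ⊕ takes the minimum of its arguments and ⊗ takes their sum. Working out the expression (((0 ⊕ 0) ⊗ (-5 ⊗ 3)) ⊗ ((1 ⊗ -2) ⊗ (-2 ⊗ 9))) gives 4.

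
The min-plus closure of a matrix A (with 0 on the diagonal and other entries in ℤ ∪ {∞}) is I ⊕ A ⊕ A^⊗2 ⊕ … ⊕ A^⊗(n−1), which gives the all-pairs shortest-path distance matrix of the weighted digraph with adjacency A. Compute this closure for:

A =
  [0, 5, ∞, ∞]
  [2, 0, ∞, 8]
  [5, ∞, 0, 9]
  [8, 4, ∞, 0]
Closure =
  [0, 5, ∞, 13]
  [2, 0, ∞, 8]
  [5, 10, 0, 9]
  [6, 4, ∞, 0]

This is the Floyd-Warshall all-pairs shortest-path computation. For each intermediate vertex k = 0, 1, …, 3, update dist[i][j] ← min(dist[i][j], dist[i][k] + dist[k][j]). The final matrix gives, for each (i, j), the minimum total weight of any directed path from i to j (possibly empty when i = j).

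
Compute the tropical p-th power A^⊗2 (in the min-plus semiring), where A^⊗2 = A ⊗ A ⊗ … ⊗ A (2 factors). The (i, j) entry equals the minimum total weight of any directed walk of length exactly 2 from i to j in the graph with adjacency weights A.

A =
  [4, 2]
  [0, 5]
A^⊗2 =
  [2, 6]
  [4, 2]

Each entry (A^⊗2)_ij equals the minimum over all length-2 walks i = v_0 → v_1 → … → v_2 = j of Σ_t A[v_t][v_{t+1}]. For example, for (i, j) = (0, 1) we minimise over 2 possible intermediate vertex sequences; the minimum is 6, attained along the walk 0 → 0 → 1.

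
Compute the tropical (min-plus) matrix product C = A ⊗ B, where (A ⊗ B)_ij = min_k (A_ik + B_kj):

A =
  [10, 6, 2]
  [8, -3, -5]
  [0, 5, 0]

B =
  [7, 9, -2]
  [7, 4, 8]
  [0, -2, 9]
A ⊗ B =
  [2, 0, 8]
  [-5, -7, 4]
  [0, -2, -2]

Apply the min-plus product entry-by-entry:
  C[0][0] = min over k of (A[0][0] + B[0][0] = 10 + 7 = 17, A[0][1] + B[1][0] = 6 + 7 = 13, A[0][2] + B[2][0] = 2 + 0 = 2) = 2 (attained at k = 2)
  C[0][1] = min over k of (A[0][0] + B[0][1] = 10 + 9 = 19, A[0][1] + B[1][1] = 6 + 4 = 10, A[0][2] + B[2][1] = 2 + -2 = 0) = 0 (attained at k = 2)
  C[0][2] = min over k of (A[0][0] + B[0][2] = 10 + -2 = 8, A[0][1] + B[1][2] = 6 + 8 = 14, A[0][2] + B[2][2] = 2 + 9 = 11) = 8 (attained at k = 0)
  C[1][0] = min over k of (A[1][0] + B[0][0] = 8 + 7 = 15, A[1][1] + B[1][0] = -3 + 7 = 4, A[1][2] + B[2][0] = -5 + 0 = -5) = -5 (attained at k = 2)
  C[1][1] = min over k of (A[1][0] + B[0][1] = 8 + 9 = 17, A[1][1] + B[1][1] = -3 + 4 = 1, A[1][2] + B[2][1] = -5 + -2 = -7) = -7 (attained at k = 2)
  C[1][2] = min over k of (A[1][0] + B[0][2] = 8 + -2 = 6, A[1][1] + B[1][2] = -3 + 8 = 5, A[1][2] + B[2][2] = -5 + 9 = 4) = 4 (attained at k = 2)
  C[2][0] = min over k of (A[2][0] + B[0][0] = 0 + 7 = 7, A[2][1] + B[1][0] = 5 + 7 = 12, A[2][2] + B[2][0] = 0 + 0 = 0) = 0 (attained at k = 2)
  C[2][1] = min over k of (A[2][0] + B[0][1] = 0 + 9 = 9, A[2][1] + B[1][1] = 5 + 4 = 9, A[2][2] + B[2][1] = 0 + -2 = -2) = -2 (attained at k = 2)
  C[2][2] = min over k of (A[2][0] + B[0][2] = 0 + -2 = -2, A[2][1] + B[1][2] = 5 + 8 = 13, A[2][2] + B[2][2] = 0 + 9 = 9) = -2 (attained at k = 0)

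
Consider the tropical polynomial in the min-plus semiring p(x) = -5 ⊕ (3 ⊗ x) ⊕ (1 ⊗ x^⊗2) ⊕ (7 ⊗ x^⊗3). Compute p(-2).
p(-2) = -5

A tropical monomial a ⊗ x^⊗i evaluates to a + i · x. Evaluating each term at x = -2:
  Term 0 contributes -5 + 0 · -2 = -5
  Term 1 contributes 3 + 1 · -2 = 1
  Term 2 contributes 1 + 2 · -2 = -3
  Term 3 contributes 7 + 3 · -2 = 1
p(-2) = ⊕ of these = min[-5, 1, -3, 1] = -5.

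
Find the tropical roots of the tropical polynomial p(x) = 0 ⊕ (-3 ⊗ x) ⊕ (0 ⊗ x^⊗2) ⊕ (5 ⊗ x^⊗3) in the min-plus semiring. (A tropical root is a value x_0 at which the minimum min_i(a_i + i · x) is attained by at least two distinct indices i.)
Roots: {-5, -3, 3}

Each tropical root is a break point of the lower envelope of the lines y = a_i + i · x (there are 4 lines, with slopes 0, 1, ..., 3). Only the lines that attain the minimum somewhere contribute to roots; other lines are dominated. Here the surviving (envelope) indices are i = 3, i = 2, i = 1, i = 0.
Intersections between consecutive envelope lines give the roots: for adjacent envelope indices i < j the intersection is x = (a_i − a_j) / (j − i). Reading off the sorted break points: {-5, -3, 3}.
Verification: at each break x_0, at least two indices attain the minimum of min_i(a_i + i · x_0).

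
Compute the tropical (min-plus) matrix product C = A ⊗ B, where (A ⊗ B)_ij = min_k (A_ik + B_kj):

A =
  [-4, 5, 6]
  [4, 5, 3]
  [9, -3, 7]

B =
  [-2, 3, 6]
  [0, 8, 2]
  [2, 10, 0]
A ⊗ B =
  [-6, -1, 2]
  [2, 7, 3]
  [-3, 5, -1]

Apply the min-plus product entry-by-entry:
  C[0][0] = min over k of (A[0][0] + B[0][0] = -4 + -2 = -6, A[0][1] + B[1][0] = 5 + 0 = 5, A[0][2] + B[2][0] = 6 + 2 = 8) = -6 (attained at k = 0)
  C[0][1] = min over k of (A[0][0] + B[0][1] = -4 + 3 = -1, A[0][1] + B[1][1] = 5 + 8 = 13, A[0][2] + B[2][1] = 6 + 10 = 16) = -1 (attained at k = 0)
  C[0][2] = min over k of (A[0][0] + B[0][2] = -4 + 6 = 2, A[0][1] + B[1][2] = 5 + 2 = 7, A[0][2] + B[2][2] = 6 + 0 = 6) = 2 (attained at k = 0)
  C[1][0] = min over k of (A[1][0] + B[0][0] = 4 + -2 = 2, A[1][1] + B[1][0] = 5 + 0 = 5, A[1][2] + B[2][0] = 3 + 2 = 5) = 2 (attained at k = 0)
  C[1][1] = min over k of (A[1][0] + B[0][1] = 4 + 3 = 7, A[1][1] + B[1][1] = 5 + 8 = 13, A[1][2] + B[2][1] = 3 + 10 = 13) = 7 (attained at k = 0)
  C[1][2] = min over k of (A[1][0] + B[0][2] = 4 + 6 = 10, A[1][1] + B[1][2] = 5 + 2 = 7, A[1][2] + B[2][2] = 3 + 0 = 3) = 3 (attained at k = 2)
  C[2][0] = min over k of (A[2][0] + B[0][0] = 9 + -2 = 7, A[2][1] + B[1][0] = -3 + 0 = -3, A[2][2] + B[2][0] = 7 + 2 = 9) = -3 (attained at k = 1)
  C[2][1] = min over k of (A[2][0] + B[0][1] = 9 + 3 = 12, A[2][1] + B[1][1] = -3 + 8 = 5, A[2][2] + B[2][1] = 7 + 10 = 17) = 5 (attained at k = 1)
  C[2][2] = min over k of (A[2][0] + B[0][2] = 9 + 6 = 15, A[2][1] + B[1][2] = -3 + 2 = -1, A[2][2] + B[2][2] = 7 + 0 = 7) = -1 (attained at k = 1)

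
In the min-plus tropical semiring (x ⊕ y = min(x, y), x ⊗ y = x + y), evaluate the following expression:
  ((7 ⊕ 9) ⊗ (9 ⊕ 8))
((7 ⊕ 9) ⊗ (9 ⊕ 8)) = 15

Expand innermost to outermost. Recall ⊕ takes the minimum of its arguments and ⊗ takes their sum. Working out the expression ((7 ⊕ 9) ⊗ (9 ⊕ 8)) gives 15.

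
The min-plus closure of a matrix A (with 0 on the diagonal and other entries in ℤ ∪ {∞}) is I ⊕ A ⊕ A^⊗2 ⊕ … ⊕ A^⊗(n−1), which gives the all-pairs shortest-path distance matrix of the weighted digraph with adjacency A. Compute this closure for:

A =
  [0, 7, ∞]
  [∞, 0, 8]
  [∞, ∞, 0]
Closure =
  [0, 7, 15]
  [∞, 0, 8]
  [∞, ∞, 0]

This is the Floyd-Warshall all-pairs shortest-path computation. For each intermediate vertex k = 0, 1, …, 2, update dist[i][j] ← min(dist[i][j], dist[i][k] + dist[k][j]). The final matrix gives, for each (i, j), the minimum total weight of any directed path from i to j (possibly empty when i = j).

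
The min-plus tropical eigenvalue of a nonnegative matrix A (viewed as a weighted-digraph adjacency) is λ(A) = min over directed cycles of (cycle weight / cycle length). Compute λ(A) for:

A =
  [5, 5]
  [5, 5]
λ(A) = 5

Enumerate directed cycles and compute their means (weight / length). Sample:
  cycle 0 → 0: weight = 5, length = 1, mean = 5/1 ≈ 5.000
  cycle 1 → 1: weight = 5, length = 1, mean = 5/1 ≈ 5.000
  cycle 0 → 1 → 0: weight = 10, length = 2, mean = 10/2 ≈ 5.000
  cycle 1 → 0 → 1: weight = 10, length = 2, mean = 10/2 ≈ 5.000
Minimum mean = 5.000, attained e.g. along the cycle 0 → 0 with weight 5 and length 1. So λ(A) = 5/1 = 5.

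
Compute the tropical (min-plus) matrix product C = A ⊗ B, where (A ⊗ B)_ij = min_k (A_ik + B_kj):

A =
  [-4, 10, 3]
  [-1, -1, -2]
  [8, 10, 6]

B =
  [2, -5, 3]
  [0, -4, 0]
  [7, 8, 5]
A ⊗ B =
  [-2, -9, -1]
  [-1, -6, -1]
  [10, 3, 10]

Apply the min-plus product entry-by-entry:
  C[0][0] = min over k of (A[0][0] + B[0][0] = -4 + 2 = -2, A[0][1] + B[1][0] = 10 + 0 = 10, A[0][2] + B[2][0] = 3 + 7 = 10) = -2 (attained at k = 0)
  C[0][1] = min over k of (A[0][0] + B[0][1] = -4 + -5 = -9, A[0][1] + B[1][1] = 10 + -4 = 6, A[0][2] + B[2][1] = 3 + 8 = 11) = -9 (attained at k = 0)
  C[0][2] = min over k of (A[0][0] + B[0][2] = -4 + 3 = -1, A[0][1] + B[1][2] = 10 + 0 = 10, A[0][2] + B[2][2] = 3 + 5 = 8) = -1 (attained at k = 0)
  C[1][0] = min over k of (A[1][0] + B[0][0] = -1 + 2 = 1, A[1][1] + B[1][0] = -1 + 0 = -1, A[1][2] + B[2][0] = -2 + 7 = 5) = -1 (attained at k = 1)
  C[1][1] = min over k of (A[1][0] + B[0][1] = -1 + -5 = -6, A[1][1] + B[1][1] = -1 + -4 = -5, A[1][2] + B[2][1] = -2 + 8 = 6) = -6 (attained at k = 0)
  C[1][2] = min over k of (A[1][0] + B[0][2] = -1 + 3 = 2, A[1][1] + B[1][2] = -1 + 0 = -1, A[1][2] + B[2][2] = -2 + 5 = 3) = -1 (attained at k = 1)
  C[2][0] = min over k of (A[2][0] + B[0][0] = 8 + 2 = 10, A[2][1] + B[1][0] = 10 + 0 = 10, A[2][2] + B[2][0] = 6 + 7 = 13) = 10 (attained at k = 0)
  C[2][1] = min over k of (A[2][0] + B[0][1] = 8 + -5 = 3, A[2][1] + B[1][1] = 10 + -4 = 6, A[2][2] + B[2][1] = 6 + 8 = 14) = 3 (attained at k = 0)
  C[2][2] = min over k of (A[2][0] + B[0][2] = 8 + 3 = 11, A[2][1] + B[1][2] = 10 + 0 = 10, A[2][2] + B[2][2] = 6 + 5 = 11) = 10 (attained at k = 1)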